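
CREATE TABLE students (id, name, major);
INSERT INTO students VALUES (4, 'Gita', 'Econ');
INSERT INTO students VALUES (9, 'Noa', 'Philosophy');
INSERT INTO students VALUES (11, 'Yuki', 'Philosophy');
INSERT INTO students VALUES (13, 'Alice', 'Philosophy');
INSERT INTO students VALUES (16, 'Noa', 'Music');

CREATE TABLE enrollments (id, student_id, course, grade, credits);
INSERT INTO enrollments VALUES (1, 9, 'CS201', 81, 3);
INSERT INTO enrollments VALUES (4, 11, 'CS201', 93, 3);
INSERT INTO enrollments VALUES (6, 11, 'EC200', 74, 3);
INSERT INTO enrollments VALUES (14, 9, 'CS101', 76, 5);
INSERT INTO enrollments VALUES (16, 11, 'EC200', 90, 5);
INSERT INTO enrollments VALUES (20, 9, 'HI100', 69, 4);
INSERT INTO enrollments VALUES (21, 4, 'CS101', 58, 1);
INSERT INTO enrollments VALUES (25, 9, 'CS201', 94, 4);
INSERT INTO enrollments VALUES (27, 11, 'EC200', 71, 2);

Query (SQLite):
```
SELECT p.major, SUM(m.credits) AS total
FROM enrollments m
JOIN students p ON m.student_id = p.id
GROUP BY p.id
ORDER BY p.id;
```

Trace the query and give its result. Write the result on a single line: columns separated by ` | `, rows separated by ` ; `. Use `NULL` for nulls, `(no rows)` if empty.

Join each enrollments row to its students via student_id.
Group joined rows by students.id; compute SUM(m.credits) per group.
  4: ids {21} → SUM(m.credits)=1
  9: ids {1, 14, 20, 25} → SUM(m.credits)=16
  11: ids {4, 6, 16, 27} → SUM(m.credits)=13

Econ | 1 ; Philosophy | 16 ; Philosophy | 13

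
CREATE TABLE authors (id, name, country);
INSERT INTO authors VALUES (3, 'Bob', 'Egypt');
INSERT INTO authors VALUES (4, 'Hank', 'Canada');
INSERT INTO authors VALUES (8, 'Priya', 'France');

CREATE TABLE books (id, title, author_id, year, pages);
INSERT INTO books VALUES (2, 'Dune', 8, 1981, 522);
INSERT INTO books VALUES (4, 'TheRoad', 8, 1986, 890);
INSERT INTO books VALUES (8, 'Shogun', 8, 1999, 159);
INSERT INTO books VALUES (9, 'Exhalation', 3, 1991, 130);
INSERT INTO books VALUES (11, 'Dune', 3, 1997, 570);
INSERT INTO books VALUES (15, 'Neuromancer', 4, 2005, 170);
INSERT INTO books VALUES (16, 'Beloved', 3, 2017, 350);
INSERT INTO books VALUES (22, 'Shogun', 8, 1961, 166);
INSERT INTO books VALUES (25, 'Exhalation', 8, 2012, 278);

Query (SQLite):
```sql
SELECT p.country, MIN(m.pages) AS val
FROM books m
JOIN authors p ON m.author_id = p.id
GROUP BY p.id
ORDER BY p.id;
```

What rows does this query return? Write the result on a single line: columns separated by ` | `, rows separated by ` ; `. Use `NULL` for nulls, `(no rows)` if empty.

Join each books row to its authors via author_id.
Group joined rows by authors.id; compute MIN(m.pages) per group.
  3: ids {9, 11, 16} → MIN(m.pages)=130
  4: ids {15} → MIN(m.pages)=170
  8: ids {2, 4, 8, 22, 25} → MIN(m.pages)=159

Egypt | 130 ; Canada | 170 ; France | 159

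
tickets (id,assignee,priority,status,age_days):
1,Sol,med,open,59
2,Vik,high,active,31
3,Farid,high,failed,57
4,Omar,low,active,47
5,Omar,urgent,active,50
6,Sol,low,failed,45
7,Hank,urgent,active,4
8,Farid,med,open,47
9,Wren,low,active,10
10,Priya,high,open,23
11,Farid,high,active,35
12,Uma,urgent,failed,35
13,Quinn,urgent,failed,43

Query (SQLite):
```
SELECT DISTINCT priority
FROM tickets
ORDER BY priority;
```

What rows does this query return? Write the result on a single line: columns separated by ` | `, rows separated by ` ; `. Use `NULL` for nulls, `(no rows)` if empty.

high ; low ; med ; urgent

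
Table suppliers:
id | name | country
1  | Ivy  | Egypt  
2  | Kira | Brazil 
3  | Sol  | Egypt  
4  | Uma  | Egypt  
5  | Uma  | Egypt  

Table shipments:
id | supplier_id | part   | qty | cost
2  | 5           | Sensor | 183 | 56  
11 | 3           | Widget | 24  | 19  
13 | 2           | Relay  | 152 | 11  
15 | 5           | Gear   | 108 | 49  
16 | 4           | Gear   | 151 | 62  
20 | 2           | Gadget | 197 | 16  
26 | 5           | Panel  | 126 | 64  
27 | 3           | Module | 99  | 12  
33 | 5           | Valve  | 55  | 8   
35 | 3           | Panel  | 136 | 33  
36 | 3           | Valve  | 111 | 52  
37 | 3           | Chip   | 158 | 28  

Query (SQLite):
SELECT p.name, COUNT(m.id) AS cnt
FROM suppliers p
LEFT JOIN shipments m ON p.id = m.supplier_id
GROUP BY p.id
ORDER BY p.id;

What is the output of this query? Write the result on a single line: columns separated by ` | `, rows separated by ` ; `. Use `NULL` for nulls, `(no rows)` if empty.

LEFT JOIN keeps every suppliers row; unmatched ones get NULL for shipments columns.
Group by suppliers.id and compute COUNT(m.id). COUNT(col) of an all-NULL group is 0.
  1: ids {—} → COUNT(m.id)=0
  2: ids {13, 20} → COUNT(m.id)=2
  3: ids {11, 27, 35, 36, 37} → COUNT(m.id)=5
  4: ids {16} → COUNT(m.id)=1
  5: ids {2, 15, 26, 33} → COUNT(m.id)=4

Ivy | 0 ; Kira | 2 ; Sol | 5 ; Uma | 1 ; Uma | 4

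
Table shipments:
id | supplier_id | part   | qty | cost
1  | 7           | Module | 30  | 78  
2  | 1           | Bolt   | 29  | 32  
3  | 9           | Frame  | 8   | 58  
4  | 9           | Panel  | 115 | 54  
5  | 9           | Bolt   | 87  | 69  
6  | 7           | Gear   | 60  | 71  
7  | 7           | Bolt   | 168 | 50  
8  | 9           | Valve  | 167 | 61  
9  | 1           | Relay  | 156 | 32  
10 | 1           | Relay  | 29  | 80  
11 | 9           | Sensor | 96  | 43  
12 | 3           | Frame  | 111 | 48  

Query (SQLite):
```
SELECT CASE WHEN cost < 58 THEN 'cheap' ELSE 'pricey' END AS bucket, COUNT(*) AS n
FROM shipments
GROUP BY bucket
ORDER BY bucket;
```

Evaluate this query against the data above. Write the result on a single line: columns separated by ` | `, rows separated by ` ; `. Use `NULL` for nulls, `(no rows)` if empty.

Bucket rows by cost < 58 → 'cheap' else 'pricey'; count each bucket.

cheap | 6 ; pricey | 6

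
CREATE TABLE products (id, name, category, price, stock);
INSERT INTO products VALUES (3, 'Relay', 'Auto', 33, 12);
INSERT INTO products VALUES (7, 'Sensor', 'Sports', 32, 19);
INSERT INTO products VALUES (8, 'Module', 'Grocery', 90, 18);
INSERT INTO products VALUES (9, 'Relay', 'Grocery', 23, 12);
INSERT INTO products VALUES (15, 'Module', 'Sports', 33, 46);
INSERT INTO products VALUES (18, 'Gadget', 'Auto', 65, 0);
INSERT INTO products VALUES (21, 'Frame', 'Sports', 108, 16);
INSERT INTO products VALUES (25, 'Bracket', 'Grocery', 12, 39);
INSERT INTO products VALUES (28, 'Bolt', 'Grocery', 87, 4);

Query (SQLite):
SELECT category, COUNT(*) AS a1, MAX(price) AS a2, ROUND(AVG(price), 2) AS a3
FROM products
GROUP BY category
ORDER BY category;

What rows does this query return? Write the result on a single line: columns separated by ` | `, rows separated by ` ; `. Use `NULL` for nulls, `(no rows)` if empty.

Group products by category.
Per group compute: COUNT(*), MAX(price), ROUND(AVG(price), 2).
  Auto: ids {3, 18} → COUNT(*)=2, MAX(price)=65, ROUND(AVG(price), 2)=49
  Grocery: ids {8, 9, 25, 28} → COUNT(*)=4, MAX(price)=90, ROUND(AVG(price), 2)=53
  Sports: ids {7, 15, 21} → COUNT(*)=3, MAX(price)=108, ROUND(AVG(price), 2)=57.67

Auto | 2 | 65 | 49 ; Grocery | 4 | 90 | 53 ; Sports | 3 | 108 | 57.67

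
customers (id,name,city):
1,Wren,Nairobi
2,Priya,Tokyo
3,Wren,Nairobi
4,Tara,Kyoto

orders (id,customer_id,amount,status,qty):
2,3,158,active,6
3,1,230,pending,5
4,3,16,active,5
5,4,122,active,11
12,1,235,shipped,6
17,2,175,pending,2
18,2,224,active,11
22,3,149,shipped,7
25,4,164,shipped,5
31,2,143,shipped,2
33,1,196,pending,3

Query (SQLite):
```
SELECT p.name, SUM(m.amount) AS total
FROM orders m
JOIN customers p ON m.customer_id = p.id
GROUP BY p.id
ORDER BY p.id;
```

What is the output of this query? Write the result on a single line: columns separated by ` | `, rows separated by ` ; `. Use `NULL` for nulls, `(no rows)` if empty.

Join each orders row to its customers via customer_id.
Group joined rows by customers.id; compute SUM(m.amount) per group.
  1: ids {3, 12, 33} → SUM(m.amount)=661
  2: ids {17, 18, 31} → SUM(m.amount)=542
  3: ids {2, 4, 22} → SUM(m.amount)=323
  4: ids {5, 25} → SUM(m.amount)=286

Wren | 661 ; Priya | 542 ; Wren | 323 ; Tara | 286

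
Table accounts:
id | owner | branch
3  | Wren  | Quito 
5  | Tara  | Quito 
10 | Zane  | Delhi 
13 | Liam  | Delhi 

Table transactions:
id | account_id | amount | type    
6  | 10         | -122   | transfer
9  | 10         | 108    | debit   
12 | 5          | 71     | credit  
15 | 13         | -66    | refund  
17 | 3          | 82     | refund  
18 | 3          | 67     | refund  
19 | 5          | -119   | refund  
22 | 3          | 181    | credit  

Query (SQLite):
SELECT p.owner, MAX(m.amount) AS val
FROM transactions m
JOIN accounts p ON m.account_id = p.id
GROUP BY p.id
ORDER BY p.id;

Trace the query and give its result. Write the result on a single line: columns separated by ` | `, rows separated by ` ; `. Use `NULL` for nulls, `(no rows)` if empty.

Join each transactions row to its accounts via account_id.
Group joined rows by accounts.id; compute MAX(m.amount) per group.
  3: ids {17, 18, 22} → MAX(m.amount)=181
  5: ids {12, 19} → MAX(m.amount)=71
  10: ids {6, 9} → MAX(m.amount)=108
  13: ids {15} → MAX(m.amount)=-66

Wren | 181 ; Tara | 71 ; Zane | 108 ; Liam | -66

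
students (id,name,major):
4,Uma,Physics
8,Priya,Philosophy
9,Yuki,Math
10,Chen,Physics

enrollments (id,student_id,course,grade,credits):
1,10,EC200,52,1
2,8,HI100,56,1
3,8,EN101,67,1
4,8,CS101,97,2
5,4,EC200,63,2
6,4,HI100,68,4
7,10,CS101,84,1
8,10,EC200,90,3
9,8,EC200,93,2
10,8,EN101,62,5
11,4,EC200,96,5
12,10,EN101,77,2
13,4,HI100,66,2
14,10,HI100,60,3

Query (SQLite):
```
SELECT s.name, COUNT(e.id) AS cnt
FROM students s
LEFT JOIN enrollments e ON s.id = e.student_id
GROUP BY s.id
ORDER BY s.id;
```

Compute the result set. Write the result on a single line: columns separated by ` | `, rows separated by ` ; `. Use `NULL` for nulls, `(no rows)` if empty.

Uma | 4 ; Priya | 5 ; Yuki | 0 ; Chen | 5

LEFT JOIN keeps every students row; unmatched ones get NULL for enrollments columns.
Group by students.id and compute COUNT(e.id). COUNT(col) of an all-NULL group is 0.
  4: ids {5, 6, 11, 13} → COUNT(e.id)=4
  8: ids {2, 3, 4, 9, 10} → COUNT(e.id)=5
  9: ids {—} → COUNT(e.id)=0
  10: ids {1, 7, 8, 12, 14} → COUNT(e.id)=5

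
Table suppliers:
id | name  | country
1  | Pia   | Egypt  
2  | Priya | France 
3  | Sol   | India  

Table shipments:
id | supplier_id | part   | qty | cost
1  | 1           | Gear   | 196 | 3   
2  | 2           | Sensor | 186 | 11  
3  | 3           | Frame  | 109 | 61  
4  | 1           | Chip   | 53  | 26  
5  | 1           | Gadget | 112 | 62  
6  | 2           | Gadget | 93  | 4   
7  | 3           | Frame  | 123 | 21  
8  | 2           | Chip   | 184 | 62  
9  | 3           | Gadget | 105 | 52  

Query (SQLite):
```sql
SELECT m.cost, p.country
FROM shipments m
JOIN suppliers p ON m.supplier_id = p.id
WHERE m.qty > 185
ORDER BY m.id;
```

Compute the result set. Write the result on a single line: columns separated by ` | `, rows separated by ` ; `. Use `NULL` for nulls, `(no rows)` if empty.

Each shipments row matches the suppliers row where supplier_id = suppliers.id.
Then keep rows with m.qty > 185.

3 | Egypt ; 11 | France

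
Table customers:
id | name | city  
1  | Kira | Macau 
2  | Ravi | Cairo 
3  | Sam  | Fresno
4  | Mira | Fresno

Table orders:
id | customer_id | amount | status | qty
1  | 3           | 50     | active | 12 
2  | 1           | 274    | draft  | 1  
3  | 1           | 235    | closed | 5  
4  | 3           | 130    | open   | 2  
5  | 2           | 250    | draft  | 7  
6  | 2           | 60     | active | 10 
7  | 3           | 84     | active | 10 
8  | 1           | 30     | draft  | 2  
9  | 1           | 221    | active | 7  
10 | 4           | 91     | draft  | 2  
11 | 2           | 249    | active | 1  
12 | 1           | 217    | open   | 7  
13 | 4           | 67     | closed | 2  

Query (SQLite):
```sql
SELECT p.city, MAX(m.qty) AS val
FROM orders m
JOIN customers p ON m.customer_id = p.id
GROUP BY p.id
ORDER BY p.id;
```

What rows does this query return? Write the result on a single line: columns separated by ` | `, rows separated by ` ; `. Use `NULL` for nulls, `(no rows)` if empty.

Join each orders row to its customers via customer_id.
Group joined rows by customers.id; compute MAX(m.qty) per group.
  1: ids {2, 3, 8, 9, 12} → MAX(m.qty)=7
  2: ids {5, 6, 11} → MAX(m.qty)=10
  3: ids {1, 4, 7} → MAX(m.qty)=12
  4: ids {10, 13} → MAX(m.qty)=2

Macau | 7 ; Cairo | 10 ; Fresno | 12 ; Fresno | 2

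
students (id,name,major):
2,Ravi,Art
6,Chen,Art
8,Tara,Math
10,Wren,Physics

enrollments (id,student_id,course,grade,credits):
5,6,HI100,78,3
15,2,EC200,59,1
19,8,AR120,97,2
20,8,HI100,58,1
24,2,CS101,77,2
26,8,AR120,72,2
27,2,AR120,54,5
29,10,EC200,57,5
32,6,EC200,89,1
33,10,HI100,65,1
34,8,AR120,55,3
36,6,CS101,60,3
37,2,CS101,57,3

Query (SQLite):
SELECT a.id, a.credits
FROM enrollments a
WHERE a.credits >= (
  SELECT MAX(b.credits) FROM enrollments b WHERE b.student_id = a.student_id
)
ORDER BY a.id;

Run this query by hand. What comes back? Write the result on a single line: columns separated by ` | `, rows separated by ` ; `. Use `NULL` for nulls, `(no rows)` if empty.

For each enrollments row a, compute MAX(credits) over rows sharing a.student_id.
Keep row a if a.credits >= that per-group MAX.
  student_id=2: MAX(credits) = 5
  student_id=6: MAX(credits) = 3
  student_id=8: MAX(credits) = 3
  student_id=10: MAX(credits) = 5

5 | 3 ; 27 | 5 ; 29 | 5 ; 34 | 3 ; 36 | 3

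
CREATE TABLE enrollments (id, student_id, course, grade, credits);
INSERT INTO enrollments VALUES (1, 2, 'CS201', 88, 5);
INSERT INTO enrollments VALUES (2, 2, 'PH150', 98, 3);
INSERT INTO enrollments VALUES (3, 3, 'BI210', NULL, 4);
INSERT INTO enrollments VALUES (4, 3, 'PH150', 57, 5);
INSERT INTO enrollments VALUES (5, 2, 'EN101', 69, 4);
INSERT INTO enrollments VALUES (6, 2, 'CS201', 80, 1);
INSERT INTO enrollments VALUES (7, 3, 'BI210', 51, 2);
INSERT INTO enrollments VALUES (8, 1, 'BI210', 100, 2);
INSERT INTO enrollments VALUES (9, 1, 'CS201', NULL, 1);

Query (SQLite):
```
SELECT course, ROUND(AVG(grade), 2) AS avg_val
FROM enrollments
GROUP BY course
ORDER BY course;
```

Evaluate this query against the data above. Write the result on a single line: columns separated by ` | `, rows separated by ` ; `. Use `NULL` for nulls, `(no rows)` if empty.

Partition enrollments by course; compute ROUND(AVG(grade), 2) within each group.
  BI210: ids {3, 7, 8} → ROUND(AVG(grade), 2)=75.5
  CS201: ids {1, 6, 9} → ROUND(AVG(grade), 2)=84
  EN101: ids {5} → ROUND(AVG(grade), 2)=69
  PH150: ids {2, 4} → ROUND(AVG(grade), 2)=77.5

BI210 | 75.5 ; CS201 | 84 ; EN101 | 69 ; PH150 | 77.5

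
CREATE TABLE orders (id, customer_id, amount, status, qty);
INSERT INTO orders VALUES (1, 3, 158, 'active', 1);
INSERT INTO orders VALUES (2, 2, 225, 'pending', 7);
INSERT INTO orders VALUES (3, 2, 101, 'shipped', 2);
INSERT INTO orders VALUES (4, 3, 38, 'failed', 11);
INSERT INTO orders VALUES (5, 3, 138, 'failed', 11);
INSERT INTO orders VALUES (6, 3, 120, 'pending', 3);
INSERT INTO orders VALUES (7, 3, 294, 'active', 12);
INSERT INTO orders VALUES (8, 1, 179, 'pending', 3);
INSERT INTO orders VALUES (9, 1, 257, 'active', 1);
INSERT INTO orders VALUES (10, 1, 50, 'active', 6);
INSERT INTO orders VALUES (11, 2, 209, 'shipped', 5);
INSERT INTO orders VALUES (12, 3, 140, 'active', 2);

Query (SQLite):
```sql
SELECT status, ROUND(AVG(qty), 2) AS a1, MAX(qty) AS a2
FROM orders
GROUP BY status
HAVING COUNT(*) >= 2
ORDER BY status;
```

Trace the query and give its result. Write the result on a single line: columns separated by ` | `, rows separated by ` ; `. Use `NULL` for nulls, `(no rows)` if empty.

active | 4.4 | 12 ; failed | 11 | 11 ; pending | 4.33 | 7 ; shipped | 3.5 | 5

Group orders by status.
Per group compute: ROUND(AVG(qty), 2), MAX(qty).
HAVING: drop groups with fewer than 2 rows.
  active: ids {1, 7, 9, 10, 12} → ROUND(AVG(qty), 2)=4.4, MAX(qty)=12
  failed: ids {4, 5} → ROUND(AVG(qty), 2)=11, MAX(qty)=11
  pending: ids {2, 6, 8} → ROUND(AVG(qty), 2)=4.33, MAX(qty)=7
  shipped: ids {3, 11} → ROUND(AVG(qty), 2)=3.5, MAX(qty)=5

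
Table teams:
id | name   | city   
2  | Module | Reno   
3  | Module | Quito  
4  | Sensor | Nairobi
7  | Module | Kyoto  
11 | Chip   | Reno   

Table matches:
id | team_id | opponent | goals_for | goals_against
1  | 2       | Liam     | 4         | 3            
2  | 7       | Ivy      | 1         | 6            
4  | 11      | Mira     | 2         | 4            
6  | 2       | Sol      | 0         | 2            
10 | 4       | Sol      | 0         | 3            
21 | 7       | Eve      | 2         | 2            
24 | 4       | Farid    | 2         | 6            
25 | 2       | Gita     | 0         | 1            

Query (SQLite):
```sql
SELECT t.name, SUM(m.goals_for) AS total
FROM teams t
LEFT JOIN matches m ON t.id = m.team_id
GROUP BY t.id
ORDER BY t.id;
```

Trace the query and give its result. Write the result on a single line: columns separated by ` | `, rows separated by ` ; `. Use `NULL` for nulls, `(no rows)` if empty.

LEFT JOIN keeps every teams row; unmatched ones get NULL for matches columns.
Group by teams.id and compute SUM(m.goals_for). SUM over an all-NULL group is NULL.
  2: ids {1, 6, 25} → SUM(m.goals_for)=4
  3: ids {—} → SUM(m.goals_for)=NULL
  4: ids {10, 24} → SUM(m.goals_for)=2
  7: ids {2, 21} → SUM(m.goals_for)=3
  11: ids {4} → SUM(m.goals_for)=2

Module | 4 ; Module | NULL ; Sensor | 2 ; Module | 3 ; Chip | 2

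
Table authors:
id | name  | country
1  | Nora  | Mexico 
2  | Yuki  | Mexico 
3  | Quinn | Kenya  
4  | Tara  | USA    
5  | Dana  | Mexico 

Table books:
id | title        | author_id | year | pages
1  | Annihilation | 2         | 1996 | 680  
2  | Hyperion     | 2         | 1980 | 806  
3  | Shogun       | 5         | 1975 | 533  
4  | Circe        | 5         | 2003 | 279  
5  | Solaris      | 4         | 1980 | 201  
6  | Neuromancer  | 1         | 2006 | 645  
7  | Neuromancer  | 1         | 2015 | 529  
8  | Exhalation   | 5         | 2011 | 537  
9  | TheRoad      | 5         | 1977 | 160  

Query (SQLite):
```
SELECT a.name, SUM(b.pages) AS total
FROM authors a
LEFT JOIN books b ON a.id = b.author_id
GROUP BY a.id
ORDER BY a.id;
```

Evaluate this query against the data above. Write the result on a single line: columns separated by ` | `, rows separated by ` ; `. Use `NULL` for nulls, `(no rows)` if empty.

Nora | 1174 ; Yuki | 1486 ; Quinn | NULL ; Tara | 201 ; Dana | 1509

LEFT JOIN keeps every authors row; unmatched ones get NULL for books columns.
Group by authors.id and compute SUM(b.pages). SUM over an all-NULL group is NULL.
  1: ids {6, 7} → SUM(b.pages)=1174
  2: ids {1, 2} → SUM(b.pages)=1486
  3: ids {—} → SUM(b.pages)=NULL
  4: ids {5} → SUM(b.pages)=201
  5: ids {3, 4, 8, 9} → SUM(b.pages)=1509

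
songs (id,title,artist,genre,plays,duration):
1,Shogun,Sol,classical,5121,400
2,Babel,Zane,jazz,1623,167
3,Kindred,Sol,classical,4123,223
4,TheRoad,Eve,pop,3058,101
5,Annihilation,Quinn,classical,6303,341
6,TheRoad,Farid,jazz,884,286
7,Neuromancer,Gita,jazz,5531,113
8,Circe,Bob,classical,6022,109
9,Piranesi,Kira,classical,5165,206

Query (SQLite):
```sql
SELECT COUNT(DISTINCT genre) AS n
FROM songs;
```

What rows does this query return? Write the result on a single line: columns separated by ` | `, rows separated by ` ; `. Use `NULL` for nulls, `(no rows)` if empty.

3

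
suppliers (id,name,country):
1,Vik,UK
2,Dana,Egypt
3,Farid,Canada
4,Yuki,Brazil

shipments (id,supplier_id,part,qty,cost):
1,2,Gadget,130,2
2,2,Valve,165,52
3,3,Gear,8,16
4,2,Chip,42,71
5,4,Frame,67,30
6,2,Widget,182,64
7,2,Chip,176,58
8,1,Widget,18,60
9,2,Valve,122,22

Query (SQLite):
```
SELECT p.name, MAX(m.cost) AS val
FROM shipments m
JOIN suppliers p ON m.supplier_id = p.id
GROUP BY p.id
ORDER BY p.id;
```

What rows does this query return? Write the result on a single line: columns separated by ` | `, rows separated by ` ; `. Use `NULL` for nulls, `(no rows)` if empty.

Vik | 60 ; Dana | 71 ; Farid | 16 ; Yuki | 30

Join each shipments row to its suppliers via supplier_id.
Group joined rows by suppliers.id; compute MAX(m.cost) per group.
  1: ids {8} → MAX(m.cost)=60
  2: ids {1, 2, 4, 6, 7, 9} → MAX(m.cost)=71
  3: ids {3} → MAX(m.cost)=16
  4: ids {5} → MAX(m.cost)=30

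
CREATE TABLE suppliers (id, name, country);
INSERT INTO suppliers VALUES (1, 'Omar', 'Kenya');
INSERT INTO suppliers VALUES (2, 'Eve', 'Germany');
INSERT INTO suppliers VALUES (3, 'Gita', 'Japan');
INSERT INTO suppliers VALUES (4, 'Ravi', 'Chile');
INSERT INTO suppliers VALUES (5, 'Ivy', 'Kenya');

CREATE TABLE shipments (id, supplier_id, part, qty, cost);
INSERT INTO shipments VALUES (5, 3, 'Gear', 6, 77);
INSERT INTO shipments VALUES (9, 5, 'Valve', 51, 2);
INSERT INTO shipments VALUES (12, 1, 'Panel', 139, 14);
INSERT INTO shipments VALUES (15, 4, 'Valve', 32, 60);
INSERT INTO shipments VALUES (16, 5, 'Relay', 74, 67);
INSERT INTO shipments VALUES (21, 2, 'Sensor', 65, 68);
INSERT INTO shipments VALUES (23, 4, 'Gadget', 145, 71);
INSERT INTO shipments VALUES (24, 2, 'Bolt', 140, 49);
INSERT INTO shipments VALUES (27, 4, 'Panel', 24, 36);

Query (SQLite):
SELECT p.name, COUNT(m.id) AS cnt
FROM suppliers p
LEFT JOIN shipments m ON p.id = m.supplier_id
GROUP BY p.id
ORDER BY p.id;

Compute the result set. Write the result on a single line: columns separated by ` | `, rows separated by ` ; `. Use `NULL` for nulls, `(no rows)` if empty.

Omar | 1 ; Eve | 2 ; Gita | 1 ; Ravi | 3 ; Ivy | 2

LEFT JOIN keeps every suppliers row; unmatched ones get NULL for shipments columns.
Group by suppliers.id and compute COUNT(m.id). COUNT(col) of an all-NULL group is 0.
  1: ids {12} → COUNT(m.id)=1
  2: ids {21, 24} → COUNT(m.id)=2
  3: ids {5} → COUNT(m.id)=1
  4: ids {15, 23, 27} → COUNT(m.id)=3
  5: ids {9, 16} → COUNT(m.id)=2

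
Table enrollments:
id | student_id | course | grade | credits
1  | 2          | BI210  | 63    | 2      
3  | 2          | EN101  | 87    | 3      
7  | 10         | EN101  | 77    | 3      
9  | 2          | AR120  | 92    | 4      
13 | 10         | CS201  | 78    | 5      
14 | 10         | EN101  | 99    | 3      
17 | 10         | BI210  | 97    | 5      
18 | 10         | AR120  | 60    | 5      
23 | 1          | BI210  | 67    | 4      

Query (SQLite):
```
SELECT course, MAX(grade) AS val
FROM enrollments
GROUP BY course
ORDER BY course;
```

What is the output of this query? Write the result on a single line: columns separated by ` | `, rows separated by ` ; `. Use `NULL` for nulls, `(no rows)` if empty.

Partition enrollments by course; compute MAX(grade) within each group.
  AR120: ids {9, 18} → MAX(grade)=92
  BI210: ids {1, 17, 23} → MAX(grade)=97
  CS201: ids {13} → MAX(grade)=78
  EN101: ids {3, 7, 14} → MAX(grade)=99

AR120 | 92 ; BI210 | 97 ; CS201 | 78 ; EN101 | 99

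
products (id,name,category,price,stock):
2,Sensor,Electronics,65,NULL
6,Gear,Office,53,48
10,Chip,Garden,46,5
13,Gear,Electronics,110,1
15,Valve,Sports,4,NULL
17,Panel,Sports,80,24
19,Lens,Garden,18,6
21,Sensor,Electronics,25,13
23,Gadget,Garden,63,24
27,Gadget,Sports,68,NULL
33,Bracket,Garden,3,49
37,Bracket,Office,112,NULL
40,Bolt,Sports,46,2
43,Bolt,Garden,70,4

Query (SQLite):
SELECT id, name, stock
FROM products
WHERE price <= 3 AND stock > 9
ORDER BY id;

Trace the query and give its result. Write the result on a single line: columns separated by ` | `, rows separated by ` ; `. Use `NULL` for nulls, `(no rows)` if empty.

33 | Bracket | 49

price <= 3: ids {33}
stock > 9: ids {6, 17, 21, 23, 33}
Combine with AND.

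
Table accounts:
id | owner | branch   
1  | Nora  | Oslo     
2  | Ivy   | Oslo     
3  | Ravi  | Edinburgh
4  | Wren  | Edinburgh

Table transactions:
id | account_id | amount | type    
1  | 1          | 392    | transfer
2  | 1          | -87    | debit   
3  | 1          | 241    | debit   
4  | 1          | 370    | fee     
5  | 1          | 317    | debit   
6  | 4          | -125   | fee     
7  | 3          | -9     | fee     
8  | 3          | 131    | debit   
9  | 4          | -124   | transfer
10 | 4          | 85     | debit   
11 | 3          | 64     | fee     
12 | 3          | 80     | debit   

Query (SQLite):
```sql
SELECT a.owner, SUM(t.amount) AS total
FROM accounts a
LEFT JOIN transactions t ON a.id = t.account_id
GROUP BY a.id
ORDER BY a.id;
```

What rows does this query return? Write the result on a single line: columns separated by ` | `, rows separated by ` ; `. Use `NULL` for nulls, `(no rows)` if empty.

Nora | 1233 ; Ivy | NULL ; Ravi | 266 ; Wren | -164

LEFT JOIN keeps every accounts row; unmatched ones get NULL for transactions columns.
Group by accounts.id and compute SUM(t.amount). SUM over an all-NULL group is NULL.
  1: ids {1, 2, 3, 4, 5} → SUM(t.amount)=1233
  2: ids {—} → SUM(t.amount)=NULL
  3: ids {7, 8, 11, 12} → SUM(t.amount)=266
  4: ids {6, 9, 10} → SUM(t.amount)=-164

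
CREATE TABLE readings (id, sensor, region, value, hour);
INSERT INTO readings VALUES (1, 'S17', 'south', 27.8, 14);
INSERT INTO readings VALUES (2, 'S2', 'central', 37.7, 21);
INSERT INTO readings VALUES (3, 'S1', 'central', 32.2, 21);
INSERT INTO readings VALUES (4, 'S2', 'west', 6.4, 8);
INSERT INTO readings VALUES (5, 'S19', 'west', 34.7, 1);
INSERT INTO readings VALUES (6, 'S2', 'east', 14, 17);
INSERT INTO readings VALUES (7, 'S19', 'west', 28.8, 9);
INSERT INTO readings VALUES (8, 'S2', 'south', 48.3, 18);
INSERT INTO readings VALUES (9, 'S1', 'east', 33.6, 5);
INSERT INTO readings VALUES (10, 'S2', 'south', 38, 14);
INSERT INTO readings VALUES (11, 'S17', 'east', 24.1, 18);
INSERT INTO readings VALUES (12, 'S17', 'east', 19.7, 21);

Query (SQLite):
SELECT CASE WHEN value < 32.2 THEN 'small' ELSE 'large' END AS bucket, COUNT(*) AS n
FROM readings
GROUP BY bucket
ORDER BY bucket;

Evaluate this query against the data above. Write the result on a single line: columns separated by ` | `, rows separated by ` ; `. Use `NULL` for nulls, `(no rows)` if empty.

large | 6 ; small | 6

Bucket rows by value < 32.2 → 'small' else 'large'; count each bucket.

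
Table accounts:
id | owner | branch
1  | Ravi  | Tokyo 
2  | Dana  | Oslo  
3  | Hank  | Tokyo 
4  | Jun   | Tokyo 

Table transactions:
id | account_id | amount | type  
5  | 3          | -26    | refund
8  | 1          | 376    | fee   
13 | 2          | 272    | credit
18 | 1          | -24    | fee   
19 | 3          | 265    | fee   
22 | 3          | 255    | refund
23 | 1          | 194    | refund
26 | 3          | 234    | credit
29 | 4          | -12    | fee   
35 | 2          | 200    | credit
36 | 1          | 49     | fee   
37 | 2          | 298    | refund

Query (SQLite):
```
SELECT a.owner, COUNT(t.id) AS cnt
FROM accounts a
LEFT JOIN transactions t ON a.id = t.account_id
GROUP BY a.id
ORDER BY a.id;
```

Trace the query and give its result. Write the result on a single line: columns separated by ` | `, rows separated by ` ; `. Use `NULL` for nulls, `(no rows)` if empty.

LEFT JOIN keeps every accounts row; unmatched ones get NULL for transactions columns.
Group by accounts.id and compute COUNT(t.id). COUNT(col) of an all-NULL group is 0.
  1: ids {8, 18, 23, 36} → COUNT(t.id)=4
  2: ids {13, 35, 37} → COUNT(t.id)=3
  3: ids {5, 19, 22, 26} → COUNT(t.id)=4
  4: ids {29} → COUNT(t.id)=1

Ravi | 4 ; Dana | 3 ; Hank | 4 ; Jun | 1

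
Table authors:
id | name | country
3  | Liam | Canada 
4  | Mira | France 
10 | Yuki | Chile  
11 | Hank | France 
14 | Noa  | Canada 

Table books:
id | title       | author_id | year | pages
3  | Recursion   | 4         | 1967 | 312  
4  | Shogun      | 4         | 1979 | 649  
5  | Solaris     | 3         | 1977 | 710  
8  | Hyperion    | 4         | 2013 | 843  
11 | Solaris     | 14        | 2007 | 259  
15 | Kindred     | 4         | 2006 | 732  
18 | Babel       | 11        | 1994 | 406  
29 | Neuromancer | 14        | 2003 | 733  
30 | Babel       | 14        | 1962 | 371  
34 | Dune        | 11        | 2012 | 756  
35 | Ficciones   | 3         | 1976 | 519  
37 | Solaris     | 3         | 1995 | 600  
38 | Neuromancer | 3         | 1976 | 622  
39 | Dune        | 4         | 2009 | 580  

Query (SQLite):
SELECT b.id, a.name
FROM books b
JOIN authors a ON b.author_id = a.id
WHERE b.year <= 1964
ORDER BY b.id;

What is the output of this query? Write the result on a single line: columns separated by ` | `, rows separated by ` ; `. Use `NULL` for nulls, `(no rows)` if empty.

30 | Noa

Each books row matches the authors row where author_id = authors.id.
Then keep rows with b.year <= 1964.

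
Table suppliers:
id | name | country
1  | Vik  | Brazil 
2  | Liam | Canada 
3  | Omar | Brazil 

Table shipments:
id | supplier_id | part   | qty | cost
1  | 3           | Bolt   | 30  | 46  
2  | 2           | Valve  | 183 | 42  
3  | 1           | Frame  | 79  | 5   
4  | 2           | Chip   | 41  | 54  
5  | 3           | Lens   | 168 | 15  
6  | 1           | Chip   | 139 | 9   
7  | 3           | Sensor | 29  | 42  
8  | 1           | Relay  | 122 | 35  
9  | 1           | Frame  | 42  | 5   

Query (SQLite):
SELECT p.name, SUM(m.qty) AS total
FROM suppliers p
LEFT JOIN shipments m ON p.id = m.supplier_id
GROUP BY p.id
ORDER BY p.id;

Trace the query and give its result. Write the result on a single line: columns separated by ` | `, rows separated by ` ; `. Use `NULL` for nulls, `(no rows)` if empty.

LEFT JOIN keeps every suppliers row; unmatched ones get NULL for shipments columns.
Group by suppliers.id and compute SUM(m.qty). SUM over an all-NULL group is NULL.
  1: ids {3, 6, 8, 9} → SUM(m.qty)=382
  2: ids {2, 4} → SUM(m.qty)=224
  3: ids {1, 5, 7} → SUM(m.qty)=227

Vik | 382 ; Liam | 224 ; Omar | 227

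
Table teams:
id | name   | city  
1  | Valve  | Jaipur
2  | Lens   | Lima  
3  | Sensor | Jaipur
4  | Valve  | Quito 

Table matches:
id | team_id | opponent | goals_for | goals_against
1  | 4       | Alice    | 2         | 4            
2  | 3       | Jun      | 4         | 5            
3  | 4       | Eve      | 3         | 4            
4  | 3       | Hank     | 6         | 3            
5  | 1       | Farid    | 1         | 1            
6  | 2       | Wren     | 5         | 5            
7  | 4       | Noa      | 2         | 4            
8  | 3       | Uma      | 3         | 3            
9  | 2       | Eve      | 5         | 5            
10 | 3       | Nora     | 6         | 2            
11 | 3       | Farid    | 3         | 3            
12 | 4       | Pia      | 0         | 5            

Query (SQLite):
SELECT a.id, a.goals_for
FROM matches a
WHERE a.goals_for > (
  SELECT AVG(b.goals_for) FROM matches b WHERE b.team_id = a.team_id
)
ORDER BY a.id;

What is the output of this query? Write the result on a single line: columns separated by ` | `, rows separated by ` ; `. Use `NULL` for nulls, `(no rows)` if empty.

1 | 2 ; 3 | 3 ; 4 | 6 ; 7 | 2 ; 10 | 6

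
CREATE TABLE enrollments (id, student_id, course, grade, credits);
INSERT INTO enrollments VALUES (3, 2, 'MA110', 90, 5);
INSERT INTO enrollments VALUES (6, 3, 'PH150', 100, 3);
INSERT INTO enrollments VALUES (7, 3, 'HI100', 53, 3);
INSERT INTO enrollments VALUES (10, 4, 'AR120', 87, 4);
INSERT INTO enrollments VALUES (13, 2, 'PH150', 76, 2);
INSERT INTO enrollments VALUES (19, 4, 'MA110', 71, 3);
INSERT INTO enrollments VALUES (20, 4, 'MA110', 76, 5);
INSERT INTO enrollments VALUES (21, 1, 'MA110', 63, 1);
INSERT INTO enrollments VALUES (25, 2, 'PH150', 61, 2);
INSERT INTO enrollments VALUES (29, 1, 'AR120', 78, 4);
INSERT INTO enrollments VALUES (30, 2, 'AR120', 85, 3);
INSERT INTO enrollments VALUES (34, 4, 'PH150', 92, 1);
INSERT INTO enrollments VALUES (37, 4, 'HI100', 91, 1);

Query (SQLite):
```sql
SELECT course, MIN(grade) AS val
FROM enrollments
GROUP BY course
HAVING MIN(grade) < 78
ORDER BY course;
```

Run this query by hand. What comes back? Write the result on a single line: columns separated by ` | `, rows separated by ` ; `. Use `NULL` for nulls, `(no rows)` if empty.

Partition enrollments by course; compute MIN(grade) within each group.
HAVING: keep groups where MIN(grade) < 78.
  AR120: ids {10, 29, 30} → MIN(grade)=78
  HI100: ids {7, 37} → MIN(grade)=53
  MA110: ids {3, 19, 20, 21} → MIN(grade)=63
  PH150: ids {6, 13, 25, 34} → MIN(grade)=61

HI100 | 53 ; MA110 | 63 ; PH150 | 61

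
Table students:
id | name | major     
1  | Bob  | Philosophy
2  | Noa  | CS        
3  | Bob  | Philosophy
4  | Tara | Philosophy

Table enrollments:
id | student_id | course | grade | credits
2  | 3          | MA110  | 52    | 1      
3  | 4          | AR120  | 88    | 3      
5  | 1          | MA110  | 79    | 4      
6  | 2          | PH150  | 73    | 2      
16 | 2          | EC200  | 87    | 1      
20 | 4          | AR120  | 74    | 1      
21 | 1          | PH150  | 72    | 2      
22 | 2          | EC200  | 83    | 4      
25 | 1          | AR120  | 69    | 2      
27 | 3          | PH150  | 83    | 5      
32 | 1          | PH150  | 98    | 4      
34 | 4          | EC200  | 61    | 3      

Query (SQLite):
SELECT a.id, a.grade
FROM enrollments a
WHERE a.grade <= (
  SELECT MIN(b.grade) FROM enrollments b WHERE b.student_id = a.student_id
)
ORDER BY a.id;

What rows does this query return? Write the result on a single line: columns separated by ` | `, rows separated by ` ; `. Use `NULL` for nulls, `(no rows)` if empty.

2 | 52 ; 6 | 73 ; 25 | 69 ; 34 | 61

For each enrollments row a, compute MIN(grade) over rows sharing a.student_id.
Keep row a if a.grade <= that per-group MIN.
  student_id=1: MIN(grade) = 69
  student_id=2: MIN(grade) = 73
  student_id=3: MIN(grade) = 52
  student_id=4: MIN(grade) = 61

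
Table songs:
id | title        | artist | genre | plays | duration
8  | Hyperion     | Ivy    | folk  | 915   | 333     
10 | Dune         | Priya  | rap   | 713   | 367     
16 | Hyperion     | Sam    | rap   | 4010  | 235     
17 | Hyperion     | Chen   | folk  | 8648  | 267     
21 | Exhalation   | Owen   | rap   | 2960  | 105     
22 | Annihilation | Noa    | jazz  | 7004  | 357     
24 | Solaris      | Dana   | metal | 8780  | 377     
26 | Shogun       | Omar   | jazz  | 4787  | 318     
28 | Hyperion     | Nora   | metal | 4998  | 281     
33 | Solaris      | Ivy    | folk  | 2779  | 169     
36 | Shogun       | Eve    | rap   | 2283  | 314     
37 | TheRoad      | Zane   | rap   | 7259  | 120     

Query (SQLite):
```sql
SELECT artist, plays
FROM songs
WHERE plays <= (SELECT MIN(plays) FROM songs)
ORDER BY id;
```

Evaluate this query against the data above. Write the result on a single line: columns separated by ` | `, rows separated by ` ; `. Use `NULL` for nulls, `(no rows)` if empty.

Scalar subquery: MIN(plays) over all songs rows = 713.
Keep rows where plays <= that value.

Priya | 713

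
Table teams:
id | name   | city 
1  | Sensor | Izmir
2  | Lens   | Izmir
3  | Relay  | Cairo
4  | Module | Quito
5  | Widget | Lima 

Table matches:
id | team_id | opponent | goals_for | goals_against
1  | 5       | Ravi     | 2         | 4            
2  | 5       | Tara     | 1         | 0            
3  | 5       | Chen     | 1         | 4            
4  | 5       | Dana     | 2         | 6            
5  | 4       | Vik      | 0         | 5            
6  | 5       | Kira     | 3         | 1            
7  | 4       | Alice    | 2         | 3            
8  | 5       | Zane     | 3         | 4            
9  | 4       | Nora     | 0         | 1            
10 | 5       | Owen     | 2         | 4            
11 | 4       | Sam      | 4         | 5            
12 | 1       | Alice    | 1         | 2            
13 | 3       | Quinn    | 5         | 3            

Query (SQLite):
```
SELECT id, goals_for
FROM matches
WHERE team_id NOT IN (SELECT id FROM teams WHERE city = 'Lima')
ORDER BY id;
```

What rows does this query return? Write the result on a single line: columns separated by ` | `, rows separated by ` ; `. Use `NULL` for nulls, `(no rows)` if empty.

5 | 0 ; 7 | 2 ; 9 | 0 ; 11 | 4 ; 12 | 1 ; 13 | 5

Inner query: teams.id where city = 'Lima'.
Outer: keep matches rows whose team_id is not in that set.
Inner query → {5}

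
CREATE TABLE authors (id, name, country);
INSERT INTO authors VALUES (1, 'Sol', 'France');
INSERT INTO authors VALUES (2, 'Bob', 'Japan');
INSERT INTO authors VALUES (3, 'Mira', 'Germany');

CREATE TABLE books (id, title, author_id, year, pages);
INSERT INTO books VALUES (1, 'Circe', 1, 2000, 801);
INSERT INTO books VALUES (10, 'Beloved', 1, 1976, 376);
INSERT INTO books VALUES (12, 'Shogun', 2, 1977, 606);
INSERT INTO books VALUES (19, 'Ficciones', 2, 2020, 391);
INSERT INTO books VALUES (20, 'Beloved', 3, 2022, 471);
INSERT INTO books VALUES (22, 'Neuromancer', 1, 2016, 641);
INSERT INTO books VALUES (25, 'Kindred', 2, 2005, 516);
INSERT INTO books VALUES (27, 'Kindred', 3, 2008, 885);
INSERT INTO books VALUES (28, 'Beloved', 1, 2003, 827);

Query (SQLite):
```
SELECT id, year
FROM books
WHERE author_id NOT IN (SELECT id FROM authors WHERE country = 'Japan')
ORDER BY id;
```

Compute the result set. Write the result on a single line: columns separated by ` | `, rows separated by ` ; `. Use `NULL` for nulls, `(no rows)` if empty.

1 | 2000 ; 10 | 1976 ; 20 | 2022 ; 22 | 2016 ; 27 | 2008 ; 28 | 2003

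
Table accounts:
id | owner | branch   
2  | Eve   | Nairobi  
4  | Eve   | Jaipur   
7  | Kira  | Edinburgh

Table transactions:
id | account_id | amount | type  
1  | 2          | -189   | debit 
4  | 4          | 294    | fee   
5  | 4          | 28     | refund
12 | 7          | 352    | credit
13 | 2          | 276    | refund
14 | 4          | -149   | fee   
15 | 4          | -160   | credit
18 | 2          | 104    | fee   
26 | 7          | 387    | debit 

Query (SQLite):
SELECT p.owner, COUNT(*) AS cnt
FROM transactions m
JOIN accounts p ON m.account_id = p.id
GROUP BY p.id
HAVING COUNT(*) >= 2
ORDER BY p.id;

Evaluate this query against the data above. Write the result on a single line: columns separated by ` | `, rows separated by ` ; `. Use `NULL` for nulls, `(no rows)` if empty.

Join each transactions row to its accounts via account_id.
Group joined rows by accounts.id; compute COUNT(*) per group.
HAVING: keep groups with count ≥ 2.
  2: ids {1, 13, 18} → COUNT(*)=3
  4: ids {4, 5, 14, 15} → COUNT(*)=4
  7: ids {12, 26} → COUNT(*)=2

Eve | 3 ; Eve | 4 ; Kira | 2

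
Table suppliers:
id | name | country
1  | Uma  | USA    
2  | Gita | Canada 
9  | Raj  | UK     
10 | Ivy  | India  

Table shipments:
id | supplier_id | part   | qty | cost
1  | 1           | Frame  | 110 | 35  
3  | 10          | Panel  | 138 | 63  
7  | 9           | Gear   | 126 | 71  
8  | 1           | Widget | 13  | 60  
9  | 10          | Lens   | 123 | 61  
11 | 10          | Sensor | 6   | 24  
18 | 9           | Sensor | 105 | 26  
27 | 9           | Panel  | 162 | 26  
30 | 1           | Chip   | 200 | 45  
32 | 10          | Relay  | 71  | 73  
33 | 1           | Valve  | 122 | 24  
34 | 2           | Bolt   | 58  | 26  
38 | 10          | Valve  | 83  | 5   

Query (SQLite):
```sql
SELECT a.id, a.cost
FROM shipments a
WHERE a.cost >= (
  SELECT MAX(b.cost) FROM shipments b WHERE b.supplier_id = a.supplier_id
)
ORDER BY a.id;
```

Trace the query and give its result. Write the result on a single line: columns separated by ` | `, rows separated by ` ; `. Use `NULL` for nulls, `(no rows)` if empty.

7 | 71 ; 8 | 60 ; 32 | 73 ; 34 | 26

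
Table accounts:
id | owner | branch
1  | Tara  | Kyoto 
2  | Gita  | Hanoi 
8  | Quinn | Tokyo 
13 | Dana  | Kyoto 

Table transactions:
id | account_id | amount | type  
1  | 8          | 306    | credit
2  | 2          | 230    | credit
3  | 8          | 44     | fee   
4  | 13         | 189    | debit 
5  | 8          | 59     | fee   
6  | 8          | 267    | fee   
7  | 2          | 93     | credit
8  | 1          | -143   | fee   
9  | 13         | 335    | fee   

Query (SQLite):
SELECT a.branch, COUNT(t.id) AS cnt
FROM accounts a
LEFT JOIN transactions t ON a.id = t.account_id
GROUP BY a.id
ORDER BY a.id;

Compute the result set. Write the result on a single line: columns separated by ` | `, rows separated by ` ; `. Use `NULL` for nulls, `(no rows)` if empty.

Kyoto | 1 ; Hanoi | 2 ; Tokyo | 4 ; Kyoto | 2

LEFT JOIN keeps every accounts row; unmatched ones get NULL for transactions columns.
Group by accounts.id and compute COUNT(t.id). COUNT(col) of an all-NULL group is 0.
  1: ids {8} → COUNT(t.id)=1
  2: ids {2, 7} → COUNT(t.id)=2
  8: ids {1, 3, 5, 6} → COUNT(t.id)=4
  13: ids {4, 9} → COUNT(t.id)=2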